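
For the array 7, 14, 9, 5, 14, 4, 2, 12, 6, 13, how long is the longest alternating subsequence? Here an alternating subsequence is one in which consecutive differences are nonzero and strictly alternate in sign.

Track the best alternating length ending on an up-step vs a down-step at each position: up/down = 1/1, 2/1, 2/3, 1/3, 4/1, 1/5, 1/5, 6/5, 6/7, 8/5.
The maximum over both is 8; one such subsequence is 7, 14, 9, 14, 4, 12, 6, 13.

8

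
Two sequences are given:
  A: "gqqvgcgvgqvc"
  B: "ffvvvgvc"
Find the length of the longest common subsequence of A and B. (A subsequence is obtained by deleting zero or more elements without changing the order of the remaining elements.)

5

Backtracking the LCS table gives one alignment: v (A4,B4) → v (A8,B5) → g (A9,B6) → v (A11,B7) → c (A12,B8).
So the longest common subsequence has length 5.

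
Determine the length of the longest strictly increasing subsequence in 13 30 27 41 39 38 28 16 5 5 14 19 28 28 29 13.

5

Scanning left to right, the best length ending at each element is: 13→1, 30→2, 27→2, 41→3, 39→3, 38→3, 28→3, 16→2, 5→1, 5→1, 14→2, 19→3, 28→4, 28→4, 29→5, 13→2.
So the longest increasing subsequence has length 5, e.g. 13, 16, 19, 28, 29.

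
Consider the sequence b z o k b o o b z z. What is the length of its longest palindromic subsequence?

One longest palindromic subsequence is zboobz (positions 2,5,6,7,8,10); it reads the same forward and backward, and the interval DP gives dp[1][10] = 6.

6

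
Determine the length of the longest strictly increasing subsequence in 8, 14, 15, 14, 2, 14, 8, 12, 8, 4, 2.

3

Let dp[i] be the longest increasing subsequence ending at position i. Then dp = [1, 2, 3, 2, 1, 2, 2, 3, 2, 2, 1].
The maximum is 3; one witness is 8, 14, 15 at positions 1,2,3.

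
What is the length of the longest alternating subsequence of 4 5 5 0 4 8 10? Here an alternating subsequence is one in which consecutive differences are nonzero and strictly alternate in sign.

A longest alternating subsequence is 4, 5, 0, 4 (positions 1,2,4,5); its 3 consecutive differences strictly alternate in sign, and length 4 is optimal.

4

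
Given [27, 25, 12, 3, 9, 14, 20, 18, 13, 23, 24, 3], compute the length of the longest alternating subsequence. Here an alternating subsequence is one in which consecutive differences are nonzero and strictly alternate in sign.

6

Track the best alternating length ending on an up-step vs a down-step at each position: up/down = 1/1, 1/2, 1/2, 1/2, 3/2, 3/2, 3/2, 3/4, 3/4, 5/2, 5/2, 1/6.
The maximum over both is 6; one such subsequence is 27, 12, 20, 18, 23, 3.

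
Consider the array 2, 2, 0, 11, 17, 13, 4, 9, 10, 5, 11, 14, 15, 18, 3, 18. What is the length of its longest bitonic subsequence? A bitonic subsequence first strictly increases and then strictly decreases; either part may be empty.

9

Let inc[i] be the LIS ending at i and dec[i] the longest strictly decreasing subsequence starting at i. inc = [1, 1, 1, 2, 3, 3, 2, 3, 4, 3, 5, 6, 7, 8, 2, 8], dec = [2, 2, 1, 4, 5, 4, 2, 3, 3, 2, 2, 2, 2, 2, 1, 1].
max_i inc[i]+dec[i]−1 = 9, with one witness 2, 4, 9, 10, 11, 14, 15, 18, 3.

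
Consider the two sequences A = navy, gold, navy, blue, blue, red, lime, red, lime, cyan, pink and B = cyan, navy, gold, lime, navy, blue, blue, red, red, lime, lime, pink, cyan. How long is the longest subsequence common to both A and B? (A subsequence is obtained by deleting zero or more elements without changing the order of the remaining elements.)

9

A longest common subsequence is navy, gold, navy, blue, blue, red, lime, lime, cyan (length 9); the LCS DP confirms no longer common subsequence exists.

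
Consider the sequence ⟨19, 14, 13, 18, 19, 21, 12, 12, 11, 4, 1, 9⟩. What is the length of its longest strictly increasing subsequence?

4

Let dp[i] be the longest increasing subsequence ending at position i. Then dp = [1, 1, 1, 2, 3, 4, 1, 1, 1, 1, 1, 2].
The maximum is 4; one witness is 14, 18, 19, 21 at positions 2,4,5,6.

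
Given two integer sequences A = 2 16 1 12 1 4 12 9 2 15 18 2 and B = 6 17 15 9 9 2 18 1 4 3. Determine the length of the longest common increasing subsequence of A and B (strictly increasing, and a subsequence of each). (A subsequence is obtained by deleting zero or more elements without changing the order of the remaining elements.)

For each value that appears in both, track the longest common increasing run ending there.
The best achievable length is 2; one witness is 15, 18 (A-positions 10,11, B-positions 3,7).

2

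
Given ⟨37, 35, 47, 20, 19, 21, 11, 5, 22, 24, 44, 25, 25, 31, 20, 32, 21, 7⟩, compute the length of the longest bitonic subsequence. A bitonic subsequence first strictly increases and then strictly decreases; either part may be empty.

9

One longest bitonic subsequence is 20, 21, 22, 24, 25, 31, 32, 21, 7 (positions 4,6,9,10,12,14,16,17,18): it rises to 32 then falls. Length 9 is optimal.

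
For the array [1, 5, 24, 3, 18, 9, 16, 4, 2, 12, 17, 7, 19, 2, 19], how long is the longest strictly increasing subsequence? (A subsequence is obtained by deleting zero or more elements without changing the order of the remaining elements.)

6

Scanning left to right, the best length ending at each element is: 1→1, 5→2, 24→3, 3→2, 18→3, 9→3, 16→4, 4→3, 2→2, 12→4, 17→5, 7→4, 19→6, 2→2, 19→6.
So the longest increasing subsequence has length 6, e.g. 1, 5, 9, 16, 17, 19.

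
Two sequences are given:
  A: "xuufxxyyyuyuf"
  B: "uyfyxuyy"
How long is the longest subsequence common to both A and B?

5

Backtracking the LCS table gives one alignment: u (A2,B1) → f (A4,B3) → x (A5,B5) → y (A9,B7) → y (A11,B8).
So the longest common subsequence has length 5.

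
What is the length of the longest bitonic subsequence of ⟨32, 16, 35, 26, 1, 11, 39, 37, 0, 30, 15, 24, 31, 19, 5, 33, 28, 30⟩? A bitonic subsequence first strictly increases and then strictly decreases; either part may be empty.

Let inc[i] be the LIS ending at i and dec[i] the longest strictly decreasing subsequence starting at i. inc = [1, 1, 2, 2, 1, 2, 3, 3, 1, 3, 3, 4, 5, 4, 2, 6, 5, 6], dec = [5, 3, 5, 4, 2, 2, 6, 5, 1, 4, 2, 3, 3, 2, 1, 2, 1, 1].
max_i inc[i]+dec[i]−1 = 8, with one witness 32, 35, 39, 37, 30, 24, 19, 5.

8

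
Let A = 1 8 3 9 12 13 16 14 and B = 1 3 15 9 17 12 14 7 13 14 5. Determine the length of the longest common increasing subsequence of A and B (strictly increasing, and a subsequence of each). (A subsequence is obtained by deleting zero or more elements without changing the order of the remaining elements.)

For each value that appears in both, track the longest common increasing run ending there.
The best achievable length is 6; one witness is 1, 3, 9, 12, 13, 14 (A-positions 1,3,4,5,6,8, B-positions 1,2,4,6,9,10).

6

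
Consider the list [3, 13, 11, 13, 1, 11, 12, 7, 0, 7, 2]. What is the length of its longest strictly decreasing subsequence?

4

One longest decreasing subsequence is 13, 11, 1, 0 (positions 2,3,5,9), of length 4; no longer one exists.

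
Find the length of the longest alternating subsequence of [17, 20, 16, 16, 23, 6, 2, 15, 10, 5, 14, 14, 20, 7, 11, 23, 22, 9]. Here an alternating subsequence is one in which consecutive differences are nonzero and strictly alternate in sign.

A longest alternating subsequence is 17, 20, 16, 23, 6, 15, 10, 14, 7, 23, 22 (positions 1,2,3,5,6,8,9,11,14,16,17); its 10 consecutive differences strictly alternate in sign, and length 11 is optimal.

11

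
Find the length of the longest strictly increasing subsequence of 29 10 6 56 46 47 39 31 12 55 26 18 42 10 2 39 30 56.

5

Let dp[i] be the longest increasing subsequence ending at position i. Then dp = [1, 1, 1, 2, 2, 3, 2, 2, 2, 4, 3, 3, 4, 2, 1, 4, 4, 5].
The maximum is 5; one witness is 29, 46, 47, 55, 56 at positions 1,5,6,10,18.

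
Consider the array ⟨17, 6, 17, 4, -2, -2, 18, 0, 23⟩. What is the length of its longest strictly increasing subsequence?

4

Let dp[i] be the longest increasing subsequence ending at position i. Then dp = [1, 1, 2, 1, 1, 1, 3, 2, 4].
The maximum is 4; one witness is 6, 17, 18, 23 at positions 2,3,7,9.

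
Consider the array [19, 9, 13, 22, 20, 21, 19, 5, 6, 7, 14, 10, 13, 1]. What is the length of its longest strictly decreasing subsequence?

One longest decreasing subsequence is 22, 20, 19, 14, 10, 1 (positions 4,5,7,11,12,14), of length 6; no longer one exists.

6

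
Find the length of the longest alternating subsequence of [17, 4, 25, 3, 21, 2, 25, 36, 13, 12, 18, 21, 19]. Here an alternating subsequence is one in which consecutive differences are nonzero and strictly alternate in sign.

Track the best alternating length ending on an up-step vs a down-step at each position: up/down = 1/1, 1/2, 3/1, 1/4, 5/4, 1/6, 7/1, 7/1, 7/8, 7/8, 9/8, 9/8, 9/10.
The maximum over both is 10; one such subsequence is 17, 4, 25, 3, 21, 2, 25, 13, 21, 19.

10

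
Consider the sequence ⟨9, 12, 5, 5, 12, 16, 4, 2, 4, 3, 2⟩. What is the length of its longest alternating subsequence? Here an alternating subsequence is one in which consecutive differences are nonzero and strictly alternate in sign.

Track the best alternating length ending on an up-step vs a down-step at each position: up/down = 1/1, 2/1, 1/3, 1/3, 4/1, 4/1, 1/5, 1/5, 6/5, 6/7, 1/7.
The maximum over both is 7; one such subsequence is 9, 12, 5, 12, 2, 4, 3.

7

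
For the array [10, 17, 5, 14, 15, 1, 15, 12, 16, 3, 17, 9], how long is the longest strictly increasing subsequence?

Let dp[i] be the longest increasing subsequence ending at position i. Then dp = [1, 2, 1, 2, 3, 1, 3, 2, 4, 2, 5, 3].
The maximum is 5; one witness is 10, 14, 15, 16, 17 at positions 1,4,5,9,11.

5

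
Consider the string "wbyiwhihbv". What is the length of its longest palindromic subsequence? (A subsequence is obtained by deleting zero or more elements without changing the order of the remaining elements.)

One longest palindromic subsequence is bhihb (positions 2,6,7,8,9); it reads the same forward and backward, and the interval DP gives dp[1][10] = 5.

5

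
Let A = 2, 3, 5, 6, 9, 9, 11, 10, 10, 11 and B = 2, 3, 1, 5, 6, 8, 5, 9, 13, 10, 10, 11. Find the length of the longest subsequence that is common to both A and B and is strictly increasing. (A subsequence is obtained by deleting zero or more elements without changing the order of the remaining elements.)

7

A longest common strictly increasing subsequence is 2, 3, 5, 6, 9, 10, 11 (length 7); it appears in order in both A and B, and no longer such subsequence exists.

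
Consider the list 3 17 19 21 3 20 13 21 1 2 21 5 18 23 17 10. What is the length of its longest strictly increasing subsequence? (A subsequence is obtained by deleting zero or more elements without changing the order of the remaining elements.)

One longest increasing subsequence is 3, 17, 19, 20, 21, 23 (positions 1,2,3,6,8,14), of length 6; no longer one exists.

6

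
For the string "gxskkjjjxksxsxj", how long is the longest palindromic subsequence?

9

Using dp[i][j] = 2 + dp[i+1][j−1] if the ends match, else max(dp[i+1][j], dp[i][j−1]):
dp[1][15] = 9. A witness is xskjjjksx at positions 2,3,5,6,7,8,10,13,14.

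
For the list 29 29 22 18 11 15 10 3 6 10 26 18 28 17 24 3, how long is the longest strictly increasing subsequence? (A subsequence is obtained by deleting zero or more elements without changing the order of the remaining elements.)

Let dp[i] be the longest increasing subsequence ending at position i. Then dp = [1, 1, 1, 1, 1, 2, 1, 1, 2, 3, 4, 4, 5, 4, 5, 1].
The maximum is 5; one witness is 3, 6, 10, 26, 28 at positions 8,9,10,11,13.

5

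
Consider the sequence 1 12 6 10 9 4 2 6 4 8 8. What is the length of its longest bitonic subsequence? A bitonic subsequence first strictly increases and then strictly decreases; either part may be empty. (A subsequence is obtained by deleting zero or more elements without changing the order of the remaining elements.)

One longest bitonic subsequence is 1, 12, 10, 9, 6, 4 (positions 1,2,4,5,8,9): it rises to 12 then falls. Length 6 is optimal.

6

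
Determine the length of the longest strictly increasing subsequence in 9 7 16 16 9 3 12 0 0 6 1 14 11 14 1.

4

One longest increasing subsequence is 7, 9, 12, 14 (positions 2,5,7,12), of length 4; no longer one exists.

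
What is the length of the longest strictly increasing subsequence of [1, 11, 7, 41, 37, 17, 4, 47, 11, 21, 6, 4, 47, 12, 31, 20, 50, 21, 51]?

7

Scanning left to right, the best length ending at each element is: 1→1, 11→2, 7→2, 41→3, 37→3, 17→3, 4→2, 47→4, 11→3, 21→4, 6→3, 4→2, 47→5, 12→4, 31→5, 20→5, 50→6, 21→6, 51→7.
So the longest increasing subsequence has length 7, e.g. 1, 11, 17, 21, 47, 50, 51.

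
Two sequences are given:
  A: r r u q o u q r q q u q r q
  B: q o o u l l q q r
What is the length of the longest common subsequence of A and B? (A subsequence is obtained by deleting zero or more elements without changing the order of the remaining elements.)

Backtracking the LCS table gives one alignment: q (A4,B1) → o (A5,B3) → u (A6,B4) → q (A10,B7) → q (A12,B8) → r (A13,B9).
So the longest common subsequence has length 6.

6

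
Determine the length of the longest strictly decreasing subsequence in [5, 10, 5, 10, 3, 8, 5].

3

One longest decreasing subsequence is 10, 5, 3 (positions 2,3,5), of length 3; no longer one exists.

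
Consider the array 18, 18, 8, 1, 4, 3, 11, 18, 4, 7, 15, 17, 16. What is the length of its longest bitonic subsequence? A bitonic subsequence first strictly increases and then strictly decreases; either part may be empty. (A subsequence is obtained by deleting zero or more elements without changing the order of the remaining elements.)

One longest bitonic subsequence is 1, 3, 4, 7, 15, 17, 16 (positions 4,6,9,10,11,12,13): it rises to 17 then falls. Length 7 is optimal.

7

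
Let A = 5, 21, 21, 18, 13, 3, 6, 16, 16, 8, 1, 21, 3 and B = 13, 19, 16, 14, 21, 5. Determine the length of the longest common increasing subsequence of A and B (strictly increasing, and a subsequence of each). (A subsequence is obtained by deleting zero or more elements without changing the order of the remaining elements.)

For each value that appears in both, track the longest common increasing run ending there.
The best achievable length is 3; one witness is 13, 16, 21 (A-positions 5,8,12, B-positions 1,3,5).

3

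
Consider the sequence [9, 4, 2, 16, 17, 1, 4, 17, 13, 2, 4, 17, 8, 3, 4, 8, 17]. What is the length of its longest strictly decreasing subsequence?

Scanning left to right, the best length ending at each element is: 9→1, 4→2, 2→3, 16→1, 17→1, 1→4, 4→2, 17→1, 13→2, 2→3, 4→3, 17→1, 8→3, 3→4, 4→4, 8→3, 17→1.
So the longest decreasing subsequence has length 4, e.g. 9, 4, 2, 1.

4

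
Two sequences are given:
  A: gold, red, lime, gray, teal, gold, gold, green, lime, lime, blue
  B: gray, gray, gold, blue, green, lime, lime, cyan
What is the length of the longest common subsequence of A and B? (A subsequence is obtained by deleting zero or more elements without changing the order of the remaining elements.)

Backtracking the LCS table gives one alignment: gray (A4,B2) → gold (A6,B3) → green (A8,B5) → lime (A9,B6) → lime (A10,B7).
So the longest common subsequence has length 5.

5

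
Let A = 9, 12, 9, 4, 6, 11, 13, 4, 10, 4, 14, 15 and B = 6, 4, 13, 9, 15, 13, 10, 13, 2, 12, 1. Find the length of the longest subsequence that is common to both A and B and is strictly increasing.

3

For each value that appears in both, track the longest common increasing run ending there.
The best achievable length is 3; one witness is 6, 13, 15 (A-positions 5,7,12, B-positions 1,3,5).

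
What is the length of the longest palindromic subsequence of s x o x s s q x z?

One longest palindromic subsequence is sxoxs (positions 1,2,3,4,6); it reads the same forward and backward, and the interval DP gives dp[1][9] = 5.

5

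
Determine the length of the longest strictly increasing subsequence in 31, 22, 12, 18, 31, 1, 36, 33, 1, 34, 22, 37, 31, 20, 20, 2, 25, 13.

Let dp[i] be the longest increasing subsequence ending at position i. Then dp = [1, 1, 1, 2, 3, 1, 4, 4, 1, 5, 3, 6, 4, 3, 3, 2, 4, 3].
The maximum is 6; one witness is 12, 18, 31, 33, 34, 37 at positions 3,4,5,8,10,12.

6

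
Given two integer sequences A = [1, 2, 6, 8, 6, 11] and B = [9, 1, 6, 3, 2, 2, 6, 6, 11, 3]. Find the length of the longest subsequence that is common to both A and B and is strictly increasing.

4

For each value that appears in both, track the longest common increasing run ending there.
The best achievable length is 4; one witness is 1, 2, 6, 11 (A-positions 1,2,3,6, B-positions 2,5,7,9).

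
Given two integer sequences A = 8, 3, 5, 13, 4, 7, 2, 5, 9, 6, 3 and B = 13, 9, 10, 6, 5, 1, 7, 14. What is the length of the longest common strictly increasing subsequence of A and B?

2

A longest common strictly increasing subsequence is 5, 7 (length 2); it appears in order in both A and B, and no longer such subsequence exists.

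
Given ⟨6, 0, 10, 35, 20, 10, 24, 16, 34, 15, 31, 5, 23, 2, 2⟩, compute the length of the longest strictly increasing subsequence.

5

Let dp[i] be the longest increasing subsequence ending at position i. Then dp = [1, 1, 2, 3, 3, 2, 4, 3, 5, 3, 5, 2, 4, 2, 2].
The maximum is 5; one witness is 6, 10, 20, 24, 34 at positions 1,3,5,7,9.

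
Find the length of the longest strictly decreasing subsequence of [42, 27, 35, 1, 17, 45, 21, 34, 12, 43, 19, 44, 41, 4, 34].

One longest decreasing subsequence is 42, 27, 17, 12, 4 (positions 1,2,5,9,14), of length 5; no longer one exists.

5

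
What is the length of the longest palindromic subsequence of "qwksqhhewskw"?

One longest palindromic subsequence is wkshhskw (positions 2,3,4,6,7,10,11,12); it reads the same forward and backward, and the interval DP gives dp[1][12] = 8.

8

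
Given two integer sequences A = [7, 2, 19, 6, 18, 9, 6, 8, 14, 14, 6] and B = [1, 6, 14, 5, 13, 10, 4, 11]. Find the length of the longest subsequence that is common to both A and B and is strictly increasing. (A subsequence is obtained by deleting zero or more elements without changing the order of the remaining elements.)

A longest common strictly increasing subsequence is 6, 14 (length 2); it appears in order in both A and B, and no longer such subsequence exists.

2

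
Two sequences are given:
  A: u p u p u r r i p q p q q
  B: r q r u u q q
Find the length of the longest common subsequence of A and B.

4

Backtracking the LCS table gives one alignment: u (A3,B4) → u (A5,B5) → q (A12,B6) → q (A13,B7).
So the longest common subsequence has length 4.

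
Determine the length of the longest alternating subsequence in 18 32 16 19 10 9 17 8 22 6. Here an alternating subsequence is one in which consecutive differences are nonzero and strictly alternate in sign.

Track the best alternating length ending on an up-step vs a down-step at each position: up/down = 1/1, 2/1, 1/3, 4/3, 1/5, 1/5, 6/5, 1/7, 8/3, 1/9.
The maximum over both is 9; one such subsequence is 18, 32, 16, 19, 10, 17, 8, 22, 6.

9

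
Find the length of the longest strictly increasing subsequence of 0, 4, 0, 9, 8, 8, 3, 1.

3

Scanning left to right, the best length ending at each element is: 0→1, 4→2, 0→1, 9→3, 8→3, 8→3, 3→2, 1→2.
So the longest increasing subsequence has length 3, e.g. 0, 4, 9.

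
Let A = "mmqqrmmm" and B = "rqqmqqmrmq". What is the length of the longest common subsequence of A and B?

5

A longest common subsequence is mqqrm (length 5); the LCS DP confirms no longer common subsequence exists.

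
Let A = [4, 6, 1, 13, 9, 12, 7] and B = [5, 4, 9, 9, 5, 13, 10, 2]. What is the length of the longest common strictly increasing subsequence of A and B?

2

A longest common strictly increasing subsequence is 4, 9 (length 2); it appears in order in both A and B, and no longer such subsequence exists.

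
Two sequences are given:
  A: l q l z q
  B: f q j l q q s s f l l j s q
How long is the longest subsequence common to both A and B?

4

Backtracking the LCS table gives one alignment: l (A1,B4) → q (A2,B6) → l (A3,B11) → q (A5,B14).
So the longest common subsequence has length 4.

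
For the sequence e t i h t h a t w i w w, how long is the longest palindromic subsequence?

5

Using dp[i][j] = 2 + dp[i+1][j−1] if the ends match, else max(dp[i+1][j], dp[i][j−1]):
dp[1][12] = 5. A witness is itati at positions 3,5,7,8,10.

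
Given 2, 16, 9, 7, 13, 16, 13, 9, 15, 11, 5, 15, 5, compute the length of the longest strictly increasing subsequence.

One longest increasing subsequence is 2, 7, 9, 11, 15 (positions 1,4,8,10,12), of length 5; no longer one exists.

5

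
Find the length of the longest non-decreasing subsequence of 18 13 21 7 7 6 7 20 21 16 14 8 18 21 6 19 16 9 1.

Scanning left to right, the best length ending at each element is: 18→1, 13→1, 21→2, 7→1, 7→2, 6→1, 7→3, 20→4, 21→5, 16→4, 14→4, 8→4, 18→5, 21→6, 6→2, 19→6, 16→5, 9→5, 1→1.
So the longest non-decreasing subsequence has length 6, e.g. 7, 7, 7, 20, 21, 21.

6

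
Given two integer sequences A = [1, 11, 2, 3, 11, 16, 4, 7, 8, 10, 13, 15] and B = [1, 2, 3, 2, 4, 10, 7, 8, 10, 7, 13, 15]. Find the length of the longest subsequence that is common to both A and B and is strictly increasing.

For each value that appears in both, track the longest common increasing run ending there.
The best achievable length is 9; one witness is 1, 2, 3, 4, 7, 8, 10, 13, 15 (A-positions 1,3,4,7,8,9,10,11,12, B-positions 1,2,3,5,7,8,9,11,12).

9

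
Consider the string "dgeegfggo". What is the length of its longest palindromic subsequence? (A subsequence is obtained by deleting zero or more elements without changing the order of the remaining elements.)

5

Using dp[i][j] = 2 + dp[i+1][j−1] if the ends match, else max(dp[i+1][j], dp[i][j−1]):
dp[1][9] = 5. A witness is ggfgg at positions 2,5,6,7,8.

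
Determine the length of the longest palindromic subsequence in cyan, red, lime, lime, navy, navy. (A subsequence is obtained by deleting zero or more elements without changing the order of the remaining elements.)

One longest palindromic subsequence is navy navy (positions 5,6); it reads the same forward and backward, and the interval DP gives dp[1][6] = 2.

2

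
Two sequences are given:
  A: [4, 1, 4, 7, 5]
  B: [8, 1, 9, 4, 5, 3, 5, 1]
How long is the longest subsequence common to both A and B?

3

Backtracking the LCS table gives one alignment: 1 (A2,B2) → 4 (A3,B4) → 5 (A5,B7).
So the longest common subsequence has length 3.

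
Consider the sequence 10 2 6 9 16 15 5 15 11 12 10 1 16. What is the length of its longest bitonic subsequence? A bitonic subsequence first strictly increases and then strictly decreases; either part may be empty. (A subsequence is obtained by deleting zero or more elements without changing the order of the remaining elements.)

One longest bitonic subsequence is 2, 6, 9, 16, 15, 12, 10, 1 (positions 2,3,4,5,8,10,11,12): it rises to 16 then falls. Length 8 is optimal.

8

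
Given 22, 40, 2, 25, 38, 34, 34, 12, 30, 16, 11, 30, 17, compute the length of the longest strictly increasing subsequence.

4

One longest increasing subsequence is 2, 12, 16, 30 (positions 3,8,10,12), of length 4; no longer one exists.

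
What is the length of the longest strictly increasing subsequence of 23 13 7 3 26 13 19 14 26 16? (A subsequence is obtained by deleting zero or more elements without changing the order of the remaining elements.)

4

One longest increasing subsequence is 7, 13, 19, 26 (positions 3,6,7,9), of length 4; no longer one exists.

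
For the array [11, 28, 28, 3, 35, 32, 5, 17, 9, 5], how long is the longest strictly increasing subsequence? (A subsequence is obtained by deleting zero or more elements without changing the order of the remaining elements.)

Let dp[i] be the longest increasing subsequence ending at position i. Then dp = [1, 2, 2, 1, 3, 3, 2, 3, 3, 2].
The maximum is 3; one witness is 11, 28, 35 at positions 1,2,5.

3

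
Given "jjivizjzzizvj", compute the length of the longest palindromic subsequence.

9

Using dp[i][j] = 2 + dp[i+1][j−1] if the ends match, else max(dp[i+1][j], dp[i][j−1]):
dp[1][13] = 9. A witness is jvizzzivj at positions 1,4,5,6,8,9,10,12,13.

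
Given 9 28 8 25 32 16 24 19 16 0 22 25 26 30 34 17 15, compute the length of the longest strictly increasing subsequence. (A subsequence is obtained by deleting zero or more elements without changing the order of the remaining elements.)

8

Scanning left to right, the best length ending at each element is: 9→1, 28→2, 8→1, 25→2, 32→3, 16→2, 24→3, 19→3, 16→2, 0→1, 22→4, 25→5, 26→6, 30→7, 34→8, 17→3, 15→2.
So the longest increasing subsequence has length 8, e.g. 9, 16, 19, 22, 25, 26, 30, 34.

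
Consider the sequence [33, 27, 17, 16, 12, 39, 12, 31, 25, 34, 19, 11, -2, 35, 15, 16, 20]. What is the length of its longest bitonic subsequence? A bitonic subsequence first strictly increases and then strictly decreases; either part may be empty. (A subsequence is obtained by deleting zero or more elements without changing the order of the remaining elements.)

Let inc[i] be the LIS ending at i and dec[i] the longest strictly decreasing subsequence starting at i. inc = [1, 1, 1, 1, 1, 2, 1, 2, 2, 3, 2, 1, 1, 4, 2, 3, 4], dec = [7, 6, 5, 4, 3, 6, 3, 5, 4, 4, 3, 2, 1, 2, 1, 1, 1].
max_i inc[i]+dec[i]−1 = 7, with one witness 33, 27, 17, 16, 12, 11, -2.

7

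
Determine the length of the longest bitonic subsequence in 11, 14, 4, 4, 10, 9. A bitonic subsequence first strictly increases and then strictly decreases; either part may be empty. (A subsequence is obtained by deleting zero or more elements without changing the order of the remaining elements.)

4

Let inc[i] be the LIS ending at i and dec[i] the longest strictly decreasing subsequence starting at i. inc = [1, 2, 1, 1, 2, 2], dec = [3, 3, 1, 1, 2, 1].
max_i inc[i]+dec[i]−1 = 4, with one witness 11, 14, 10, 9.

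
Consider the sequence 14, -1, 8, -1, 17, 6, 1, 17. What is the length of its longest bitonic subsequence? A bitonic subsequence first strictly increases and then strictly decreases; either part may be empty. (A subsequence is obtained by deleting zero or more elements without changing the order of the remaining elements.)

Let inc[i] be the LIS ending at i and dec[i] the longest strictly decreasing subsequence starting at i. inc = [1, 1, 2, 1, 3, 2, 2, 3], dec = [4, 1, 3, 1, 3, 2, 1, 1].
max_i inc[i]+dec[i]−1 = 5, with one witness -1, 8, 17, 6, 1.

5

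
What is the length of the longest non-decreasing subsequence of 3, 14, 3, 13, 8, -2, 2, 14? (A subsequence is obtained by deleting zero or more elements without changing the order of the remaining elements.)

Scanning left to right, the best length ending at each element is: 3→1, 14→2, 3→2, 13→3, 8→3, -2→1, 2→2, 14→4.
So the longest non-decreasing subsequence has length 4, e.g. 3, 3, 13, 14.

4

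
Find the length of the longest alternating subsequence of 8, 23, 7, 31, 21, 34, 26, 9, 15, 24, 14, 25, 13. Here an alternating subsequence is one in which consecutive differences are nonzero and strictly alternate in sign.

Track the best alternating length ending on an up-step vs a down-step at each position: up/down = 1/1, 2/1, 1/3, 4/1, 4/5, 6/1, 6/7, 4/7, 8/7, 8/7, 8/9, 10/7, 8/11.
The maximum over both is 11; one such subsequence is 8, 23, 7, 31, 21, 34, 9, 15, 14, 25, 13.

11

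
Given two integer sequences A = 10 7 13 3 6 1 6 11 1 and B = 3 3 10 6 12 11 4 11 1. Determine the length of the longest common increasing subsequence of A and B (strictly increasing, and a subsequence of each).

A longest common strictly increasing subsequence is 3, 6, 11 (length 3); it appears in order in both A and B, and no longer such subsequence exists.

3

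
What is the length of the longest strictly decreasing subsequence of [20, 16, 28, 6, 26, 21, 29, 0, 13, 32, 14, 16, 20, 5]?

Scanning left to right, the best length ending at each element is: 20→1, 16→2, 28→1, 6→3, 26→2, 21→3, 29→1, 0→4, 13→4, 32→1, 14→4, 16→4, 20→4, 5→5.
So the longest decreasing subsequence has length 5, e.g. 28, 26, 21, 13, 5.

5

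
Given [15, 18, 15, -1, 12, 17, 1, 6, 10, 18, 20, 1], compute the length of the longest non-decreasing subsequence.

Let dp[i] be the longest non-decreasing subsequence ending at position i. Then dp = [1, 2, 2, 1, 2, 3, 2, 3, 4, 5, 6, 3].
The maximum is 6; one witness is -1, 1, 6, 10, 18, 20 at positions 4,7,8,9,10,11.

6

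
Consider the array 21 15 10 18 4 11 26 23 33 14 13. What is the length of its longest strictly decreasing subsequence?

Let dp[i] be the longest decreasing subsequence ending at position i. Then dp = [1, 2, 3, 2, 4, 3, 1, 2, 1, 3, 4].
The maximum is 4; one witness is 21, 15, 10, 4 at positions 1,2,3,5.

4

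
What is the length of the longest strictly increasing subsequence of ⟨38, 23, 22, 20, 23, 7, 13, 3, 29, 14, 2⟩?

Scanning left to right, the best length ending at each element is: 38→1, 23→1, 22→1, 20→1, 23→2, 7→1, 13→2, 3→1, 29→3, 14→3, 2→1.
So the longest increasing subsequence has length 3, e.g. 22, 23, 29.

3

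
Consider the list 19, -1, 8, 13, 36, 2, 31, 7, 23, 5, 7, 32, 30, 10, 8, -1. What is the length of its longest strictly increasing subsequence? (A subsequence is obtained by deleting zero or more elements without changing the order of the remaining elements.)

5

Let dp[i] be the longest increasing subsequence ending at position i. Then dp = [1, 1, 2, 3, 4, 2, 4, 3, 4, 3, 4, 5, 5, 5, 5, 1].
The maximum is 5; one witness is -1, 8, 13, 31, 32 at positions 2,3,4,7,12.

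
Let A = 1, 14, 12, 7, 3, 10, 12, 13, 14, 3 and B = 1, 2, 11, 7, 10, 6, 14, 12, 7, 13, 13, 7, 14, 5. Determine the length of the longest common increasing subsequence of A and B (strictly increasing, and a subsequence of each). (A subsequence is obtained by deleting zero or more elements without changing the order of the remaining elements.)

A longest common strictly increasing subsequence is 1, 7, 10, 12, 13, 14 (length 6); it appears in order in both A and B, and no longer such subsequence exists.

6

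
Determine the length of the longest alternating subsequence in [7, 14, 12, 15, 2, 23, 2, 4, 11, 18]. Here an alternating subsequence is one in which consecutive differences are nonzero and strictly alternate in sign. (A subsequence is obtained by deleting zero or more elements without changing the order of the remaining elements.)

Track the best alternating length ending on an up-step vs a down-step at each position: up/down = 1/1, 2/1, 2/3, 4/1, 1/5, 6/1, 1/7, 8/7, 8/7, 8/7.
The maximum over both is 8; one such subsequence is 7, 14, 12, 15, 2, 23, 2, 4.

8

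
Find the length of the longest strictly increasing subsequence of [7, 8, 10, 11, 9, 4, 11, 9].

4

Let dp[i] be the longest increasing subsequence ending at position i. Then dp = [1, 2, 3, 4, 3, 1, 4, 3].
The maximum is 4; one witness is 7, 8, 10, 11 at positions 1,2,3,4.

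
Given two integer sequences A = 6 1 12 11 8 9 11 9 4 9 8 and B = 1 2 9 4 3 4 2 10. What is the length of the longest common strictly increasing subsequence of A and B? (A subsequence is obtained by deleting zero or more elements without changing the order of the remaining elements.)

For each value that appears in both, track the longest common increasing run ending there.
The best achievable length is 2; one witness is 1, 9 (A-positions 2,6, B-positions 1,3).

2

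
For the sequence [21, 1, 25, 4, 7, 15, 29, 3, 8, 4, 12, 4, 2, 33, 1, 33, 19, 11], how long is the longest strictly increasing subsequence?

6

One longest increasing subsequence is 1, 4, 7, 15, 29, 33 (positions 2,4,5,6,7,14), of length 6; no longer one exists.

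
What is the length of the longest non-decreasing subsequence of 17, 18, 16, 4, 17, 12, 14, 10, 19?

One longest non-decreasing subsequence is 4, 12, 14, 19 (positions 4,6,7,9), of length 4; no longer one exists.

4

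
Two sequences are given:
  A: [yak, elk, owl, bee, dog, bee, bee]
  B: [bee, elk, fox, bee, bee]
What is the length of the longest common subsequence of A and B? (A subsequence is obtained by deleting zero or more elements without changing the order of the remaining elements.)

3

A longest common subsequence is elk, bee, bee (length 3); the LCS DP confirms no longer common subsequence exists.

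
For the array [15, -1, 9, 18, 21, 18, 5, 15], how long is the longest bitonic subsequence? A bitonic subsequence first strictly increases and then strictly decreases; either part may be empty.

One longest bitonic subsequence is -1, 9, 18, 21, 18, 15 (positions 2,3,4,5,6,8): it rises to 21 then falls. Length 6 is optimal.

6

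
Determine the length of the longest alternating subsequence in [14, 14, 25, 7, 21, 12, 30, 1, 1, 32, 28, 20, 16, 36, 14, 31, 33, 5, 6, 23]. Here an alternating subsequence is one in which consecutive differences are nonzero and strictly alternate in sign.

14

Track the best alternating length ending on an up-step vs a down-step at each position: up/down = 1/1, 1/1, 2/1, 1/3, 4/3, 4/5, 6/1, 1/7, 1/7, 8/1, 8/9, 8/9, 8/9, 10/1, 8/11, 12/11, 12/11, 8/13, 14/13, 14/13.
The maximum over both is 14; one such subsequence is 14, 25, 7, 21, 12, 30, 1, 32, 28, 36, 14, 31, 5, 6.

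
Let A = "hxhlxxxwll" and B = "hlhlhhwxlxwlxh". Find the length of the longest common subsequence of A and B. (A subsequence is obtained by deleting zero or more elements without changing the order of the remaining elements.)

7

Backtracking the LCS table gives one alignment: h (A1,B1) → h (A3,B3) → l (A4,B4) → x (A5,B8) → x (A7,B10) → w (A8,B11) → l (A9,B12).
So the longest common subsequence has length 7.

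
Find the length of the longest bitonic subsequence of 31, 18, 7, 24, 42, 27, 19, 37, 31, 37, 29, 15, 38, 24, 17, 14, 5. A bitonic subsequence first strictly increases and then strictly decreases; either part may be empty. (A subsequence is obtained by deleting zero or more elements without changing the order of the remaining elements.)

One longest bitonic subsequence is 18, 24, 42, 37, 31, 29, 24, 17, 14, 5 (positions 2,4,5,8,9,11,14,15,16,17): it rises to 42 then falls. Length 10 is optimal.

10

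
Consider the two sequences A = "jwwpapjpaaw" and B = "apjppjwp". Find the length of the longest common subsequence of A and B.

A longest common subsequence is jppjp (length 5); the LCS DP confirms no longer common subsequence exists.

5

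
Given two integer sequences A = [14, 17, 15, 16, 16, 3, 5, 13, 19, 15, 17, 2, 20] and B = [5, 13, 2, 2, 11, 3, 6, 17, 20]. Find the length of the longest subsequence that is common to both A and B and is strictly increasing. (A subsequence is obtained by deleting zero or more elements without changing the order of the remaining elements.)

4

For each value that appears in both, track the longest common increasing run ending there.
The best achievable length is 4; one witness is 5, 13, 17, 20 (A-positions 7,8,11,13, B-positions 1,2,8,9).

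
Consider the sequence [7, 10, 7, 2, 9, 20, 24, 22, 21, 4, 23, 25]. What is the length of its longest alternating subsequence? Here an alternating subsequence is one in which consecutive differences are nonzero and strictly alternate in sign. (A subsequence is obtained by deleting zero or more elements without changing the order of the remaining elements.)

A longest alternating subsequence is 7, 10, 7, 24, 22, 23 (positions 1,2,3,7,8,11); its 5 consecutive differences strictly alternate in sign, and length 6 is optimal.

6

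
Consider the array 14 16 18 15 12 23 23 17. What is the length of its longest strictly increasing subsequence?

Let dp[i] be the longest increasing subsequence ending at position i. Then dp = [1, 2, 3, 2, 1, 4, 4, 3].
The maximum is 4; one witness is 14, 16, 18, 23 at positions 1,2,3,6.

4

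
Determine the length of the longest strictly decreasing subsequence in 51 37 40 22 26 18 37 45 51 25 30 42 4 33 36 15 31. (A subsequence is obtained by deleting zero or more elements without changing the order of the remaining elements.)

One longest decreasing subsequence is 51, 37, 22, 18, 4 (positions 1,2,4,6,13), of length 5; no longer one exists.

5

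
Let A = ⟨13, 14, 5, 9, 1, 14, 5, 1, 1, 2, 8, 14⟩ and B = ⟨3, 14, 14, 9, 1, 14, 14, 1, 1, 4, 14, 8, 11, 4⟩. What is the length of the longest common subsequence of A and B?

Backtracking the LCS table gives one alignment: 14 (A2,B3) → 9 (A4,B4) → 1 (A5,B5) → 14 (A6,B7) → 1 (A8,B8) → 1 (A9,B9) → 8 (A11,B12).
So the longest common subsequence has length 7.

7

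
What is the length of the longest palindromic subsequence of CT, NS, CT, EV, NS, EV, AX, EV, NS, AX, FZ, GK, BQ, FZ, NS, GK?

One longest palindromic subsequence is NS NS EV AX EV NS NS (positions 2,5,6,7,8,9,15); it reads the same forward and backward, and the interval DP gives dp[1][16] = 7.

7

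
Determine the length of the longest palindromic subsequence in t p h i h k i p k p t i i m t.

9

One longest palindromic subsequence is tiipkpiit (positions 1,4,7,8,9,10,12,13,15); it reads the same forward and backward, and the interval DP gives dp[1][15] = 9.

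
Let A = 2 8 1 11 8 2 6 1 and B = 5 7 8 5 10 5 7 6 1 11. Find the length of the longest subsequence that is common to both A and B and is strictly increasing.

2

A longest common strictly increasing subsequence is 8, 11 (length 2); it appears in order in both A and B, and no longer such subsequence exists.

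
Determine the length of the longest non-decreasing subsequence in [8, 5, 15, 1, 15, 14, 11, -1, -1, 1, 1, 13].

One longest non-decreasing subsequence is -1, -1, 1, 1, 13 (positions 8,9,10,11,12), of length 5; no longer one exists.

5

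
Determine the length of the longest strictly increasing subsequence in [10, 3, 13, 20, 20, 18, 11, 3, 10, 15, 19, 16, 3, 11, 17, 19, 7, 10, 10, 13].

One longest increasing subsequence is 10, 13, 15, 16, 17, 19 (positions 1,3,10,12,15,16), of length 6; no longer one exists.

6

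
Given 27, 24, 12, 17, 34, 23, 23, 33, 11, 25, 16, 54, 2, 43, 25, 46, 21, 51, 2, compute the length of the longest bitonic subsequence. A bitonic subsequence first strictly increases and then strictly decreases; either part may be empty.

Let inc[i] be the LIS ending at i and dec[i] the longest strictly decreasing subsequence starting at i. inc = [1, 1, 1, 2, 3, 3, 3, 4, 1, 4, 2, 5, 1, 5, 4, 6, 3, 7, 1], dec = [5, 4, 3, 3, 5, 3, 3, 4, 2, 3, 2, 5, 1, 4, 3, 3, 2, 2, 1].
max_i inc[i]+dec[i]−1 = 9, with one witness 12, 17, 23, 33, 54, 43, 25, 21, 2.

9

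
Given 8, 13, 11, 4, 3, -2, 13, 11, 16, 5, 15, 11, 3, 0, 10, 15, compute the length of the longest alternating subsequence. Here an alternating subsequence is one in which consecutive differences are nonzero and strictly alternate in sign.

10

A longest alternating subsequence is 8, 13, 11, 13, 11, 16, 5, 15, 3, 10 (positions 1,2,3,7,8,9,10,11,13,15); its 9 consecutive differences strictly alternate in sign, and length 10 is optimal.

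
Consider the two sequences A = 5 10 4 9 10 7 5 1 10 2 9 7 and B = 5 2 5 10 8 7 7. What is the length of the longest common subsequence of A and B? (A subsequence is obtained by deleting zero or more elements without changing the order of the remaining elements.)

A longest common subsequence is 5, 10, 7, 7 (length 4); the LCS DP confirms no longer common subsequence exists.

4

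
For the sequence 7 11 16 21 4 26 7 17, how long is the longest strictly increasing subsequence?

Scanning left to right, the best length ending at each element is: 7→1, 11→2, 16→3, 21→4, 4→1, 26→5, 7→2, 17→4.
So the longest increasing subsequence has length 5, e.g. 7, 11, 16, 21, 26.

5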